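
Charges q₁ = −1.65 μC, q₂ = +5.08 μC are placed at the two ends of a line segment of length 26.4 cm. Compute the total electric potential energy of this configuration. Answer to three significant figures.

The assembly work is the sum of pairwise potential energies, U = Σ_{i<j} kqᵢqⱼ/rᵢⱼ.
The separation is r = 0.264 m.
U = (-0.285) = -0.285 J.

-0.285 J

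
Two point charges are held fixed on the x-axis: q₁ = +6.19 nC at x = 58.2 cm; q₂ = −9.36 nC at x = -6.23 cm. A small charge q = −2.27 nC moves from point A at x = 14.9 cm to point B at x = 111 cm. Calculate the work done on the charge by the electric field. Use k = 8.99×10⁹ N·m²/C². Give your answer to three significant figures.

6.89×10⁻⁷ J

The work done by the electric force is W_field = −ΔU = −q(V_B − V_A) = q(V_A − V_B).
At A: distances to the source charges are 0.433 m, 0.211 m; V_A = Σ kqᵢ/rᵢ = -270 V.
At B: distances to the source charges are 0.528 m, 1.17 m; V_B = Σ kqᵢ/rᵢ = 33.6 V.
ΔV = V_B − V_A = 303 V.
W_field = −qΔV = −(-2.27×10⁻⁹ C)(303 V) = 6.89×10⁻⁷ J.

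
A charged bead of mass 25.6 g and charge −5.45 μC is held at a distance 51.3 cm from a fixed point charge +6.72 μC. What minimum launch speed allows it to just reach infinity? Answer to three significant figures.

7.08 m/s

To just escape, total mechanical energy must reach zero at infinity: ½mv²_min + U = 0, so ½mv²_min = −U = |kQq|/r.
|U| = |kQq|/r = (8.99×10⁹ N·m²/C²)(6.72×10⁻⁶)(5.45×10⁻⁶)/(0.513) = 0.642 J.
v_min = √(2|U|/m) = √(2·0.642/0.0256) = 7.08 m/s.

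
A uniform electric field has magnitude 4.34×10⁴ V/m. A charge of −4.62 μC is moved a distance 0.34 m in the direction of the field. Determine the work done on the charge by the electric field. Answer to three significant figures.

-0.0682 J

The potential change for a displacement 0.34 m in the direction of the field is ΔV = −Ed = -1.48×10⁴ V.
W_field = −qΔV = -0.0682 J.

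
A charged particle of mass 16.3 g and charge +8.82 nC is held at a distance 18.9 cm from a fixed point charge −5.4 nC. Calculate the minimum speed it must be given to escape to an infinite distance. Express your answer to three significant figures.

0.0167 m/s

To just escape, total mechanical energy must reach zero at infinity: ½mv²_min + U = 0, so ½mv²_min = −U = |kQq|/r.
|U| = |kQq|/r = (8.99×10⁹ N·m²/C²)(5.40×10⁻⁹)(8.82×10⁻⁹)/(0.189) = 2.27×10⁻⁶ J.
v_min = √(2|U|/m) = √(2·2.27×10⁻⁶/0.0163) = 0.0167 m/s.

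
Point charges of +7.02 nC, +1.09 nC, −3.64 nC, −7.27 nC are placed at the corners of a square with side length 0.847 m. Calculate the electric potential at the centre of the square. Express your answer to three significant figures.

-42.0 V

The total potential is the scalar sum of each charge's contribution, V = Σ kqᵢ/rᵢ.
The distance from each corner to the centre is a√2/2 = 0.599 m.
V = k[(7.02×10⁻⁹)/(0.599) + (1.09×10⁻⁹)/(0.599) + (-3.64×10⁻⁹)/(0.599) + (-7.27×10⁻⁹)/(0.599)] = -42.0 V.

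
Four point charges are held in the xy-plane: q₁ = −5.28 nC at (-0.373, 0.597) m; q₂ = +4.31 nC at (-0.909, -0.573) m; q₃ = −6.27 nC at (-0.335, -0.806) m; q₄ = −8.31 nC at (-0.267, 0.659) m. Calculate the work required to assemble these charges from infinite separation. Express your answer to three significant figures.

2.96×10⁻⁶ J

The assembly work is the sum of pairwise potential energies, U = Σ_{i<j} kqᵢqⱼ/rᵢⱼ.
Pair separations: r₁₂ = 1.29 m, r₁₃ = 1.40 m, r₁₄ = 0.123 m, r₂₃ = 0.619 m, r₂₄ = 1.39 m, r₃₄ = 1.47 m.
Summing all 6 pair terms gives U = 2.96×10⁻⁶ J.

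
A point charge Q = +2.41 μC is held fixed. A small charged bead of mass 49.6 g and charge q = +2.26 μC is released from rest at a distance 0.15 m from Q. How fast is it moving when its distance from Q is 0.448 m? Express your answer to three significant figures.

2.96 m/s

Only the electrostatic force acts, so mechanical energy is conserved: ½mv² = U₁ − U₂ = kQq(1/r₁ − 1/r₂).
U₁ − U₂ = (8.99×10⁹ N·m²/C²)(2.41×10⁻⁶ C)(2.26×10⁻⁶ C)(1/0.150 − 1/0.448) = 0.217 J.
v = √(2·0.217/0.0496) = 2.96 m/s.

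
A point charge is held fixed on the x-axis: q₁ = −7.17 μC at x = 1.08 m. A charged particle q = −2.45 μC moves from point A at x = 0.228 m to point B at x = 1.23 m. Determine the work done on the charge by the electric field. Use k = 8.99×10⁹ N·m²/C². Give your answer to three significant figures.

-0.867 J

The work done by the electric force is W_field = −ΔU = −q(V_B − V_A) = q(V_A − V_B).
At A: distance to the source charge is 0.852 m; V_A = kq₁/r = -7.57×10⁴ V.
At B: distance to the source charge is 0.150 m; V_B = kq₁/r = -4.30×10⁵ V.
ΔV = V_B − V_A = -3.54×10⁵ V.
W_field = −qΔV = −(-2.45×10⁻⁶ C)(-3.54×10⁵ V) = -0.867 J.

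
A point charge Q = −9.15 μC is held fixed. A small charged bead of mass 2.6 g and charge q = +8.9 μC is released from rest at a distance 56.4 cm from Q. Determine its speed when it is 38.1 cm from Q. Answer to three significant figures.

21.9 m/s

Only the electrostatic force acts, so mechanical energy is conserved: ½mv² = U₁ − U₂ = kQq(1/r₁ − 1/r₂).
U₁ − U₂ = (8.99×10⁹ N·m²/C²)(-9.15×10⁻⁶ C)(8.90×10⁻⁶ C)(1/0.564 − 1/0.381) = 0.623 J.
v = √(2·0.623/2.60×10⁻³) = 21.9 m/s.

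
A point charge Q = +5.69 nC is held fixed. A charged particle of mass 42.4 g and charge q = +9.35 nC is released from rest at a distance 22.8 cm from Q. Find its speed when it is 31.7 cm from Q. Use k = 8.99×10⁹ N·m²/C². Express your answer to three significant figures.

5.27×10⁻³ m/s

Only the electrostatic force acts, so mechanical energy is conserved: ½mv² = U₁ − U₂ = kQq(1/r₁ − 1/r₂).
U₁ − U₂ = (8.99×10⁹ N·m²/C²)(5.69×10⁻⁹ C)(9.35×10⁻⁹ C)(1/0.228 − 1/0.317) = 5.89×10⁻⁷ J.
v = √(2·5.89×10⁻⁷/0.0424) = 5.27×10⁻³ m/s.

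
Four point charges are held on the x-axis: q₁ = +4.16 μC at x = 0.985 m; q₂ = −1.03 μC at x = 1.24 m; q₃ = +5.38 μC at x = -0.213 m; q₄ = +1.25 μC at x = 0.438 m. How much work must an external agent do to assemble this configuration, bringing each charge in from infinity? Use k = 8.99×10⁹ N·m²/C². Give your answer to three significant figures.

0.147 J

The work to assemble the configuration equals its total potential energy, U = Σ kqᵢqⱼ/rᵢⱼ over all pairs.
Pair separations: r₁₂ = 0.255 m, r₁₃ = 1.20 m, r₁₄ = 0.547 m, r₂₃ = 1.45 m, r₂₄ = 0.802 m, r₃₄ = 0.651 m.
Summing all 6 pair terms gives U = 0.147 J.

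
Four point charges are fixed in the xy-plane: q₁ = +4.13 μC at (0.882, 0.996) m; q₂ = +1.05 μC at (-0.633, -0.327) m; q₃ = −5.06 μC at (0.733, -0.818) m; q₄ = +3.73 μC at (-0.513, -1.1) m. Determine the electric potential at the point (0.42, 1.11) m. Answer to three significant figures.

7.40×10⁴ V

Electric potential is a scalar, so the contributions from each charge add algebraically: V = Σ kqᵢ/rᵢ.
Distances from the field point to each charge: r₁ = 0.476 m, r₂ = 1.78 m, r₃ = 1.95 m, r₄ = 2.40 m.
V = k[(4.13×10⁻⁶)/(0.476) + (1.05×10⁻⁶)/(1.78) + (-5.06×10⁻⁶)/(1.95) + (3.73×10⁻⁶)/(2.40)] = 7.40×10⁴ V.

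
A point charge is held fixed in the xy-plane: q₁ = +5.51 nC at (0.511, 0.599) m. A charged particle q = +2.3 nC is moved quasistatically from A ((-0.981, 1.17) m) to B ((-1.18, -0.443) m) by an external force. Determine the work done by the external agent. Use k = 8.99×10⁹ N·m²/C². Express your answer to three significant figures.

For quasistatic motion the external work equals the change in potential energy: W_ext = qΔV = q(V_B − V_A).
At A: distance to the source charge is 1.60 m; V_A = kq₁/r = 31.0 V.
At B: distance to the source charge is 1.99 m; V_B = kq₁/r = 24.9 V.
ΔV = V_B − V_A = -6.07 V.
W_ext = qΔV = (2.30×10⁻⁹ C)(-6.07 V) = -1.40×10⁻⁸ J.

-1.40×10⁻⁸ J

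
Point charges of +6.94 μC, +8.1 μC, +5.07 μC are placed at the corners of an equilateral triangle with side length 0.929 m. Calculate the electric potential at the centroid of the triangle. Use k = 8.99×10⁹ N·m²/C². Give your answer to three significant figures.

3.37×10⁵ V

Electric potential is a scalar, so the contributions from each charge add algebraically: V = Σ kqᵢ/rᵢ.
The distance from each vertex to the centroid is a/√3 = 0.536 m.
V = k[(6.94×10⁻⁶)/(0.536) + (8.10×10⁻⁶)/(0.536) + (5.07×10⁻⁶)/(0.536)] = 3.37×10⁵ V.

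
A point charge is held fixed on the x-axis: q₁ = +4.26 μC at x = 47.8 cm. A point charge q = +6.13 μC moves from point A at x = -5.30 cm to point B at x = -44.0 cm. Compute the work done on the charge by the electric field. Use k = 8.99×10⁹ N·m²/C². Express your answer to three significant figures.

0.186 J

The work done by the electric force is W_field = −ΔU = −q(V_B − V_A) = q(V_A − V_B).
At A: distance to the source charge is 0.531 m; V_A = kq₁/r = 7.21×10⁴ V.
At B: distance to the source charge is 0.918 m; V_B = kq₁/r = 4.17×10⁴ V.
ΔV = V_B − V_A = -3.04×10⁴ V.
W_field = −qΔV = −(6.13×10⁻⁶ C)(-3.04×10⁴ V) = 0.186 J.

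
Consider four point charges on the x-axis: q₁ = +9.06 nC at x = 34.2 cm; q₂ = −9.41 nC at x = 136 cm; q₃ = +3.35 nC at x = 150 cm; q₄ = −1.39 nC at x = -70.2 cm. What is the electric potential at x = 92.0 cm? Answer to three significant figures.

-7.13 V

Electric potential is a scalar, so the contributions from each charge add algebraically: V = Σ kqᵢ/rᵢ.
Distances from the field point to each charge: r₁ = 0.578 m, r₂ = 0.440 m, r₃ = 0.580 m, r₄ = 1.62 m.
V = k[(9.06×10⁻⁹)/(0.578) + (-9.41×10⁻⁹)/(0.440) + (3.35×10⁻⁹)/(0.580) + (-1.39×10⁻⁹)/(1.62)] = -7.13 V.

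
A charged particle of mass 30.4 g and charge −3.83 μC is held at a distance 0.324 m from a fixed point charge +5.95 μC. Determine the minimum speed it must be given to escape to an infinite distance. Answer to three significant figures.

6.45 m/s

To just escape, total mechanical energy must reach zero at infinity: ½mv²_min + U = 0, so ½mv²_min = −U = |kQq|/r.
|U| = |kQq|/r = (8.99×10⁹ N·m²/C²)(5.95×10⁻⁶)(3.83×10⁻⁶)/(0.324) = 0.632 J.
v_min = √(2|U|/m) = √(2·0.632/0.0304) = 6.45 m/s.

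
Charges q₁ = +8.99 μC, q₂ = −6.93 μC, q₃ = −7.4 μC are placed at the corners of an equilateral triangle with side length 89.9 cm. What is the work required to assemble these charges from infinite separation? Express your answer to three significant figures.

-0.775 J

The assembly work is the sum of pairwise potential energies, U = Σ_{i<j} kqᵢqⱼ/rᵢⱼ.
All three pair separations equal the side length, 0.899 m.
U = (-0.623) + (-0.665) + (0.513) = -0.775 J.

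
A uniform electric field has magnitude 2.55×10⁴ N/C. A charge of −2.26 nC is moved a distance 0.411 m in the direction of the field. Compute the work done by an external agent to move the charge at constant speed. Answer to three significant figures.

The potential change for a displacement 0.411 m in the direction of the field is ΔV = −Ed = -1.05×10⁴ V.
W_ext = qΔV = 2.37×10⁻⁵ J.

2.37×10⁻⁵ J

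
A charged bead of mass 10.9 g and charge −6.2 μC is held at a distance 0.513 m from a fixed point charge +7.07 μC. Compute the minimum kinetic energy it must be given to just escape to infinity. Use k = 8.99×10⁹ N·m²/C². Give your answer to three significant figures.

0.768 J

To just escape, total mechanical energy must reach zero at infinity: ½mv²_min + U = 0, so ½mv²_min = −U = |kQq|/r.
|U| = |kQq|/r = (8.99×10⁹ N·m²/C²)(7.07×10⁻⁶)(6.20×10⁻⁶)/(0.513) = 0.768 J.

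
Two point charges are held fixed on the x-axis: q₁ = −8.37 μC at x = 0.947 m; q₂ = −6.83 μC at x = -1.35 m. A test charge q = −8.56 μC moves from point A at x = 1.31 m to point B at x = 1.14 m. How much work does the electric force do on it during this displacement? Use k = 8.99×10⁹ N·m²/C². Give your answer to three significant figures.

-1.58 J

The work done by the electric force is W_field = −ΔU = −q(V_B − V_A) = q(V_A − V_B).
At A: distances to the source charges are 0.363 m, 2.66 m; V_A = Σ kqᵢ/rᵢ = -2.30×10⁵ V.
At B: distances to the source charges are 0.193 m, 2.49 m; V_B = Σ kqᵢ/rᵢ = -4.15×10⁵ V.
ΔV = V_B − V_A = -1.84×10⁵ V.
W_field = −qΔV = −(-8.56×10⁻⁶ C)(-1.84×10⁵ V) = -1.58 J.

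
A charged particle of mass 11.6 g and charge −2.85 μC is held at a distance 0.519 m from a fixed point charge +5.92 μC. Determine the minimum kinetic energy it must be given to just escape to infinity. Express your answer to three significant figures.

To just escape, total mechanical energy must reach zero at infinity: ½mv²_min + U = 0, so ½mv²_min = −U = |kQq|/r.
|U| = |kQq|/r = (8.99×10⁹ N·m²/C²)(5.92×10⁻⁶)(2.85×10⁻⁶)/(0.519) = 0.292 J.

0.292 J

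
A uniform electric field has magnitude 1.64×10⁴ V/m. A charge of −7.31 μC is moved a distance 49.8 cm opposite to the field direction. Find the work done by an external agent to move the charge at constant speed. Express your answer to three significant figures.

-0.0597 J

The potential change for a displacement 49.8 cm opposite to the field direction is ΔV = +Ed = 8170 V.
W_ext = qΔV = -0.0597 J.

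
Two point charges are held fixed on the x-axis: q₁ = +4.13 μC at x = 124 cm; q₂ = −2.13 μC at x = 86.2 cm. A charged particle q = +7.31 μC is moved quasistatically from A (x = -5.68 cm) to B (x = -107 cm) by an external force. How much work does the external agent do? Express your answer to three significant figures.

For quasistatic motion the external work equals the change in potential energy: W_ext = qΔV = q(V_B − V_A).
At A: distances to the source charges are 1.30 m, 0.919 m; V_A = Σ kqᵢ/rᵢ = 7790 V.
At B: distances to the source charges are 2.31 m, 1.93 m; V_B = Σ kqᵢ/rᵢ = 6160 V.
ΔV = V_B − V_A = -1630 V.
W_ext = qΔV = (7.31×10⁻⁶ C)(-1630 V) = -0.0119 J.

-0.0119 J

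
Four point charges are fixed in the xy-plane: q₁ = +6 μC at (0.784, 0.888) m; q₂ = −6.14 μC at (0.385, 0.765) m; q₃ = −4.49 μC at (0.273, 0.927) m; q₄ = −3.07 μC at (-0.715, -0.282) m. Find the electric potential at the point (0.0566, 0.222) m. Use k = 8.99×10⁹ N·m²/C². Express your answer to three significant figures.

-1.17×10⁵ V

Electric potential is a scalar, so the contributions from each charge add algebraically: V = Σ kqᵢ/rᵢ.
Distances from the field point to each charge: r₁ = 0.986 m, r₂ = 0.635 m, r₃ = 0.737 m, r₄ = 0.922 m.
V = k[(6.00×10⁻⁶)/(0.986) + (-6.14×10⁻⁶)/(0.635) + (-4.49×10⁻⁶)/(0.737) + (-3.07×10⁻⁶)/(0.922)] = -1.17×10⁵ V.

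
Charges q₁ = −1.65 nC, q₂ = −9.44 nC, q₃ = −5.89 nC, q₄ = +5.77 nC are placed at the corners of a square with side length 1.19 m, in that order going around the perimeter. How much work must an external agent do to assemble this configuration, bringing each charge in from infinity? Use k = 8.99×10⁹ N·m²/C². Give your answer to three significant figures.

-3.00×10⁻⁸ J

The work to assemble the configuration equals its total potential energy, U = Σ kqᵢqⱼ/rᵢⱼ over all pairs.
The four side pairs have separation 1.19 m and the two diagonal pairs 1.68 m.
Summing all 6 pair terms gives U = -3.00×10⁻⁸ J.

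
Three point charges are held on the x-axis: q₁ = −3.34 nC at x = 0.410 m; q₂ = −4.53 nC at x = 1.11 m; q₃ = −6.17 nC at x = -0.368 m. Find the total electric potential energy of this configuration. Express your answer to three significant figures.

6.02×10⁻⁷ J

The work to assemble the configuration equals its total potential energy, U = Σ kqᵢqⱼ/rᵢⱼ over all pairs.
Pair separations: r₁₂ = 0.700 m, r₁₃ = 0.778 m, r₂₃ = 1.48 m.
U = (1.94×10⁻⁷) + (2.38×10⁻⁷) + (1.70×10⁻⁷) = 6.02×10⁻⁷ J.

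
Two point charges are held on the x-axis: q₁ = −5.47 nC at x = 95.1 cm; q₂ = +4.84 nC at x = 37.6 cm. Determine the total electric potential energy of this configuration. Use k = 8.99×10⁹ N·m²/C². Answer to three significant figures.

The work to assemble the configuration equals its total potential energy, U = Σ kqᵢqⱼ/rᵢⱼ over all pairs.
Pair separations: r₁₂ = 0.575 m.
U = (-4.14×10⁻⁷) = -4.14×10⁻⁷ J.

-4.14×10⁻⁷ J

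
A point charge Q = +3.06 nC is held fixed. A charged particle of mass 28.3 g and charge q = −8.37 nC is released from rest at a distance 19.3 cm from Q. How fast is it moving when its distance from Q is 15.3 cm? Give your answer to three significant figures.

4.69×10⁻³ m/s

Only the electrostatic force acts, so mechanical energy is conserved: ½mv² = U₁ − U₂ = kQq(1/r₁ − 1/r₂).
U₁ − U₂ = (8.99×10⁹ N·m²/C²)(3.06×10⁻⁹ C)(-8.37×10⁻⁹ C)(1/0.193 − 1/0.153) = 3.12×10⁻⁷ J.
v = √(2·3.12×10⁻⁷/0.0283) = 4.69×10⁻³ m/s.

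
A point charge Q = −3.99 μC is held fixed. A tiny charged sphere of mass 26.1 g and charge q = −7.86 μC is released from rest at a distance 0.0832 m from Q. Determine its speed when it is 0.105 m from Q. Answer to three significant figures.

7.34 m/s

Only the electrostatic force acts, so mechanical energy is conserved: ½mv² = U₁ − U₂ = kQq(1/r₁ − 1/r₂).
U₁ − U₂ = (8.99×10⁹ N·m²/C²)(-3.99×10⁻⁶ C)(-7.86×10⁻⁶ C)(1/0.0832 − 1/0.105) = 0.704 J.
v = √(2·0.704/0.0261) = 7.34 m/s.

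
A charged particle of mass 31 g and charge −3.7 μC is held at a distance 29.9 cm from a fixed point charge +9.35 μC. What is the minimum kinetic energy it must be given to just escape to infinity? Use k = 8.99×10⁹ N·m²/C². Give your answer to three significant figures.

1.04 J

To just escape, total mechanical energy must reach zero at infinity: ½mv²_min + U = 0, so ½mv²_min = −U = |kQq|/r.
|U| = |kQq|/r = (8.99×10⁹ N·m²/C²)(9.35×10⁻⁶)(3.70×10⁻⁶)/(0.299) = 1.04 J.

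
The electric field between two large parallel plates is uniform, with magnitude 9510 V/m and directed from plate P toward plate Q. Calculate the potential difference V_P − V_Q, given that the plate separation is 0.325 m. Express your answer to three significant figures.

In a uniform field, potential decreases in the direction of E: ΔV = −E·d for a displacement d parallel to E.
Going from Q to P is a displacement of 0.325 m opposite to the field, so V_P − V_Q = +Ed = 3090 V.

3090 V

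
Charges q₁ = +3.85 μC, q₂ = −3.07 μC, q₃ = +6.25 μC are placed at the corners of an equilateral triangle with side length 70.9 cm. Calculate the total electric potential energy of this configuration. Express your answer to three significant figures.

The assembly work is the sum of pairwise potential energies, U = Σ_{i<j} kqᵢqⱼ/rᵢⱼ.
All three pair separations equal the side length, 0.709 m.
U = (-0.150) + (0.305) + (-0.243) = -0.0881 J.

-0.0881 J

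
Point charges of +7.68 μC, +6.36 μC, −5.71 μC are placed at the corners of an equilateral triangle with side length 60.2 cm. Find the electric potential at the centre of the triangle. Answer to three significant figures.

2.15×10⁵ V

Electric potential is a scalar, so the contributions from each charge add algebraically: V = Σ kqᵢ/rᵢ.
The distance from each vertex to the centroid is a/√3 = 0.348 m.
V = k[(7.68×10⁻⁶)/(0.348) + (6.36×10⁻⁶)/(0.348) + (-5.71×10⁻⁶)/(0.348)] = 2.15×10⁵ V.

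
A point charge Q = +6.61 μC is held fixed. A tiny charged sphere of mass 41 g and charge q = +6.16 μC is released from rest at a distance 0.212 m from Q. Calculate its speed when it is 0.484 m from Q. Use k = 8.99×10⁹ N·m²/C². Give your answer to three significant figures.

Only the electrostatic force acts, so mechanical energy is conserved: ½mv² = U₁ − U₂ = kQq(1/r₁ − 1/r₂).
U₁ − U₂ = (8.99×10⁹ N·m²/C²)(6.61×10⁻⁶ C)(6.16×10⁻⁶ C)(1/0.212 − 1/0.484) = 0.970 J.
v = √(2·0.970/0.0410) = 6.88 m/s.

6.88 m/s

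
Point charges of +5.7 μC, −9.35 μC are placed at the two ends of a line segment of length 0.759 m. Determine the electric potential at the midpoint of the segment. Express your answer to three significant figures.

Electric potential is a scalar, so the contributions from each charge add algebraically: V = Σ kqᵢ/rᵢ.
Each charge is 0.380 m from the midpoint.
V = k[(5.70×10⁻⁶)/(0.380) + (-9.35×10⁻⁶)/(0.380)] = -8.65×10⁴ V.

-8.65×10⁴ V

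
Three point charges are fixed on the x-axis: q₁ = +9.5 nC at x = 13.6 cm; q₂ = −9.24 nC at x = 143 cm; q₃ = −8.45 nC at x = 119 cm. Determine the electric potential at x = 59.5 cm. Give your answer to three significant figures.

The total potential is the scalar sum of each charge's contribution, V = Σ kqᵢ/rᵢ.
Distances from the field point to each charge: r₁ = 0.459 m, r₂ = 0.835 m, r₃ = 0.595 m.
V = k[(9.50×10⁻⁹)/(0.459) + (-9.24×10⁻⁹)/(0.835) + (-8.45×10⁻⁹)/(0.595)] = -41.1 V.

-41.1 V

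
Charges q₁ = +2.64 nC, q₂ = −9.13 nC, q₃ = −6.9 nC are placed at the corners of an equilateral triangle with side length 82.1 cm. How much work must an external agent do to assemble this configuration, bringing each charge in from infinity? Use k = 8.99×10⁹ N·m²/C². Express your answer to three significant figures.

2.26×10⁻⁷ J

The work to assemble the configuration equals its total potential energy, U = Σ kqᵢqⱼ/rᵢⱼ over all pairs.
All three pair separations equal the side length, 0.821 m.
U = (-2.64×10⁻⁷) + (-1.99×10⁻⁷) + (6.90×10⁻⁷) = 2.26×10⁻⁷ J.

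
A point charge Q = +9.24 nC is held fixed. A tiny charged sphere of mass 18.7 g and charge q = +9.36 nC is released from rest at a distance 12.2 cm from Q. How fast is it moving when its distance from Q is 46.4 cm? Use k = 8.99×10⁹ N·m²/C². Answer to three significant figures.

0.0224 m/s

Only the electrostatic force acts, so mechanical energy is conserved: ½mv² = U₁ − U₂ = kQq(1/r₁ − 1/r₂).
U₁ − U₂ = (8.99×10⁹ N·m²/C²)(9.24×10⁻⁹ C)(9.36×10⁻⁹ C)(1/0.122 − 1/0.464) = 4.70×10⁻⁶ J.
v = √(2·4.70×10⁻⁶/0.0187) = 0.0224 m/s.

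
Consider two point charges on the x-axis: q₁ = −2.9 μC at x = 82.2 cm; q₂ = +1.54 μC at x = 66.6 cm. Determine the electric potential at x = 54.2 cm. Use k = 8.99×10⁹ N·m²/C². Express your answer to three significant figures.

1.85×10⁴ V

Electric potential is a scalar, so the contributions from each charge add algebraically: V = Σ kqᵢ/rᵢ.
Distances from the field point to each charge: r₁ = 0.280 m, r₂ = 0.124 m.
V = k[(-2.90×10⁻⁶)/(0.280) + (1.54×10⁻⁶)/(0.124)] = 1.85×10⁴ V.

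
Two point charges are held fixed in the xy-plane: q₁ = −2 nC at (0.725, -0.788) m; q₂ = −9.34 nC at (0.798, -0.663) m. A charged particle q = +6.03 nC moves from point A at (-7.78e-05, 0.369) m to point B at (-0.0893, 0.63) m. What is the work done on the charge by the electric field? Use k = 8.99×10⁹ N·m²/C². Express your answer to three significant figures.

-7.83×10⁻⁸ J

The work done by the electric force is W_field = −ΔU = −q(V_B − V_A) = q(V_A − V_B).
At A: distances to the source charges are 1.37 m, 1.30 m; V_A = Σ kqᵢ/rᵢ = -77.5 V.
At B: distances to the source charges are 1.64 m, 1.57 m; V_B = Σ kqᵢ/rᵢ = -64.5 V.
ΔV = V_B − V_A = 13.0 V.
W_field = −qΔV = −(6.03×10⁻⁹ C)(13.0 V) = -7.83×10⁻⁸ J.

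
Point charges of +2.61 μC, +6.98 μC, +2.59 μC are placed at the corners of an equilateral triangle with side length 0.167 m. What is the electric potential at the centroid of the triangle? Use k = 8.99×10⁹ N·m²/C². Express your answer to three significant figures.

Electric potential is a scalar, so the contributions from each charge add algebraically: V = Σ kqᵢ/rᵢ.
The distance from each vertex to the centroid is a/√3 = 0.0964 m.
V = k[(2.61×10⁻⁶)/(0.0964) + (6.98×10⁻⁶)/(0.0964) + (2.59×10⁻⁶)/(0.0964)] = 1.14×10⁶ V.

1.14×10⁶ V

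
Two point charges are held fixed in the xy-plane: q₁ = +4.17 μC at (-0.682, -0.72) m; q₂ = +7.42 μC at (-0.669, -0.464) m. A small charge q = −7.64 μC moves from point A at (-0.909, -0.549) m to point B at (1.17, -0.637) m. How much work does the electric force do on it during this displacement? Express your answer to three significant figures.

-2.58 J

The work done by the electric force is W_field = −ΔU = −q(V_B − V_A) = q(V_A − V_B).
At A: distances to the source charges are 0.284 m, 0.255 m; V_A = Σ kqᵢ/rᵢ = 3.94×10⁵ V.
At B: distances to the source charges are 1.85 m, 1.85 m; V_B = Σ kqᵢ/rᵢ = 5.63×10⁴ V.
ΔV = V_B − V_A = -3.38×10⁵ V.
W_field = −qΔV = −(-7.64×10⁻⁶ C)(-3.38×10⁵ V) = -2.58 J.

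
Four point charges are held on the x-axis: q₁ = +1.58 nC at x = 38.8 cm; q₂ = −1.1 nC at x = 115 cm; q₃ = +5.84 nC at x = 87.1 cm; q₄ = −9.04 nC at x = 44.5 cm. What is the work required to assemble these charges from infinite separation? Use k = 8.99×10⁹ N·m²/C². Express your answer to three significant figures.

-3.30×10⁻⁶ J

The work to assemble the configuration equals its total potential energy, U = Σ kqᵢqⱼ/rᵢⱼ over all pairs.
Pair separations: r₁₂ = 0.762 m, r₁₃ = 0.483 m, r₁₄ = 0.0570 m, r₂₃ = 0.279 m, r₂₄ = 0.705 m, r₃₄ = 0.426 m.
Summing all 6 pair terms gives U = -3.30×10⁻⁶ J.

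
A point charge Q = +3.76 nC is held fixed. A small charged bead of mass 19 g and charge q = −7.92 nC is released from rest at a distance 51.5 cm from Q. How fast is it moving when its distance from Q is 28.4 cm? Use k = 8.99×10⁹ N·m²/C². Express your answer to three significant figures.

6.67×10⁻³ m/s

Only the electrostatic force acts, so mechanical energy is conserved: ½mv² = U₁ − U₂ = kQq(1/r₁ − 1/r₂).
U₁ − U₂ = (8.99×10⁹ N·m²/C²)(3.76×10⁻⁹ C)(-7.92×10⁻⁹ C)(1/0.515 − 1/0.284) = 4.23×10⁻⁷ J.
v = √(2·4.23×10⁻⁷/0.0190) = 6.67×10⁻³ m/s.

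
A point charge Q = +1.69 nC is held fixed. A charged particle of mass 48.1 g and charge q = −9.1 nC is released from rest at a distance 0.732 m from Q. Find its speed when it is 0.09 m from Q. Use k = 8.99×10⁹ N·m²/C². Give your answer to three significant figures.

7.48×10⁻³ m/s

Only the electrostatic force acts, so mechanical energy is conserved: ½mv² = U₁ − U₂ = kQq(1/r₁ − 1/r₂).
U₁ − U₂ = (8.99×10⁹ N·m²/C²)(1.69×10⁻⁹ C)(-9.10×10⁻⁹ C)(1/0.732 − 1/0.0900) = 1.35×10⁻⁶ J.
v = √(2·1.35×10⁻⁶/0.0481) = 7.48×10⁻³ m/s.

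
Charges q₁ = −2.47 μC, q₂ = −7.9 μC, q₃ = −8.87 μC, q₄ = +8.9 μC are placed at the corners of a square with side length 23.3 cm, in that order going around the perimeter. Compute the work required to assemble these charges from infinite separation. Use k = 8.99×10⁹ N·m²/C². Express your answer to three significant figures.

The work to assemble the configuration equals its total potential energy, U = Σ kqᵢqⱼ/rᵢⱼ over all pairs.
The four side pairs have separation 0.233 m and the two diagonal pairs 0.330 m.
Summing all 6 pair terms gives U = -1.76 J.

-1.76 J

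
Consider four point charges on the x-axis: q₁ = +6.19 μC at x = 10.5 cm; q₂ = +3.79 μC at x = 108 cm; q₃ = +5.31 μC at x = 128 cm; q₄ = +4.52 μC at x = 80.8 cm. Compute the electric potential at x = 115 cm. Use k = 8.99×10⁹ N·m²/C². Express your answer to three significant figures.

1.03×10⁶ V

Electric potential is a scalar, so the contributions from each charge add algebraically: V = Σ kqᵢ/rᵢ.
Distances from the field point to each charge: r₁ = 1.04 m, r₂ = 0.0700 m, r₃ = 0.130 m, r₄ = 0.342 m.
V = k[(6.19×10⁻⁶)/(1.04) + (3.79×10⁻⁶)/(0.0700) + (5.31×10⁻⁶)/(0.130) + (4.52×10⁻⁶)/(0.342)] = 1.03×10⁶ V.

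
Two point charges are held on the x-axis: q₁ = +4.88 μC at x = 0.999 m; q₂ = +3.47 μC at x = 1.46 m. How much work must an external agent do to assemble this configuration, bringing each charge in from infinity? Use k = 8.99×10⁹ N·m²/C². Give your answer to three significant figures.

The assembly work is the sum of pairwise potential energies, U = Σ_{i<j} kqᵢqⱼ/rᵢⱼ.
Pair separations: r₁₂ = 0.461 m.
U = (0.330) = 0.330 J.

0.330 J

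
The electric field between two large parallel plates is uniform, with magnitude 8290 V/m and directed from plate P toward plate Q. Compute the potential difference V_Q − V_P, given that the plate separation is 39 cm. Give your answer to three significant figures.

In a uniform field, potential decreases in the direction of E: ΔV = −E·d for a displacement d parallel to E.
Going from P to Q is a displacement of 39 cm along the field, so V_Q − V_P = −Ed = -3230 V.

-3230 V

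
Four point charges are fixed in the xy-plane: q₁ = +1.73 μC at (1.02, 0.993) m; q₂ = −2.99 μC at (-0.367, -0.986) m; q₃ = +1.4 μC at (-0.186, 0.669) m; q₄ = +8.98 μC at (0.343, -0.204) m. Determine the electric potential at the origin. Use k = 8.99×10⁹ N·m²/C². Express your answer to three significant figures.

Electric potential is a scalar, so the contributions from each charge add algebraically: V = Σ kqᵢ/rᵢ.
Distances from the field point to each charge: r₁ = 1.42 m, r₂ = 1.05 m, r₃ = 0.694 m, r₄ = 0.399 m.
V = k[(1.73×10⁻⁶)/(1.42) + (-2.99×10⁻⁶)/(1.05) + (1.40×10⁻⁶)/(0.694) + (8.98×10⁻⁶)/(0.399)] = 2.06×10⁵ V.

2.06×10⁵ V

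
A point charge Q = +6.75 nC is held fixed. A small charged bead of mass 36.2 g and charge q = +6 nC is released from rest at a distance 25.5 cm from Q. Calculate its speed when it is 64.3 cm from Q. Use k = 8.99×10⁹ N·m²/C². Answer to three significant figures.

6.90×10⁻³ m/s

Only the electrostatic force acts, so mechanical energy is conserved: ½mv² = U₁ − U₂ = kQq(1/r₁ − 1/r₂).
U₁ − U₂ = (8.99×10⁹ N·m²/C²)(6.75×10⁻⁹ C)(6.00×10⁻⁹ C)(1/0.255 − 1/0.643) = 8.62×10⁻⁷ J.
v = √(2·8.62×10⁻⁷/0.0362) = 6.90×10⁻³ m/s.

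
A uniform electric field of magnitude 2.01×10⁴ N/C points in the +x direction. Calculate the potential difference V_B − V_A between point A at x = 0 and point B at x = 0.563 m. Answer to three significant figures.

In a uniform field, potential decreases in the direction of E: V_B − V_A = −E·Δx.
V_B − V_A = −(2.01×10⁴ V/m)(0.563 m) = -1.13×10⁴ V.

-1.13×10⁴ V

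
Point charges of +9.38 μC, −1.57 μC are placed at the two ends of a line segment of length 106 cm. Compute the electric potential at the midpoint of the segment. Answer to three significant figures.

1.32×10⁵ V

The total potential is the scalar sum of each charge's contribution, V = Σ kqᵢ/rᵢ.
Each charge is 0.530 m from the midpoint.
V = k[(9.38×10⁻⁶)/(0.530) + (-1.57×10⁻⁶)/(0.530)] = 1.32×10⁵ V.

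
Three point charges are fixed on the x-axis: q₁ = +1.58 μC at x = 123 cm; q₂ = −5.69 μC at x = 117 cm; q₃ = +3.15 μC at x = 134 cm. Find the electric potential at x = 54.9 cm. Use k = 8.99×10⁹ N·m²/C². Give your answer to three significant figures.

-2.57×10⁴ V

The total potential is the scalar sum of each charge's contribution, V = Σ kqᵢ/rᵢ.
Distances from the field point to each charge: r₁ = 0.681 m, r₂ = 0.621 m, r₃ = 0.791 m.
V = k[(1.58×10⁻⁶)/(0.681) + (-5.69×10⁻⁶)/(0.621) + (3.15×10⁻⁶)/(0.791)] = -2.57×10⁴ V.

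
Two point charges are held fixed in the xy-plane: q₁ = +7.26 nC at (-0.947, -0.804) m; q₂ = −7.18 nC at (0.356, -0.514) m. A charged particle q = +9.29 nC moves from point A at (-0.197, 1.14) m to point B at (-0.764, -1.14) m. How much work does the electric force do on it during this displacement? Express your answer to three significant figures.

-1.17×10⁻⁶ J

The work done by the electric force is W_field = −ΔU = −q(V_B − V_A) = q(V_A − V_B).
At A: distances to the source charges are 2.08 m, 1.74 m; V_A = Σ kqᵢ/rᵢ = -5.69 V.
At B: distances to the source charges are 0.383 m, 1.28 m; V_B = Σ kqᵢ/rᵢ = 120 V.
ΔV = V_B − V_A = 126 V.
W_field = −qΔV = −(9.29×10⁻⁹ C)(126 V) = -1.17×10⁻⁶ J.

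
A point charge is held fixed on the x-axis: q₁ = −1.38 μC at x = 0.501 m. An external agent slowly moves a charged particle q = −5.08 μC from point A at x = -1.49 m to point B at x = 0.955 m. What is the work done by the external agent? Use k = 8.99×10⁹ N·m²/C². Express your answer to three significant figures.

0.107 J

For quasistatic motion the external work equals the change in potential energy: W_ext = qΔV = q(V_B − V_A).
At A: distance to the source charge is 1.99 m; V_A = kq₁/r = -6230 V.
At B: distance to the source charge is 0.454 m; V_B = kq₁/r = -2.73×10⁴ V.
ΔV = V_B − V_A = -2.11×10⁴ V.
W_ext = qΔV = (-5.08×10⁻⁶ C)(-2.11×10⁴ V) = 0.107 J.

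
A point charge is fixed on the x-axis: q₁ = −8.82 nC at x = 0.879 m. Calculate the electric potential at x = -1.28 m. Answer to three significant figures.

Electric potential is a scalar, so the contributions from each charge add algebraically: V = Σ kqᵢ/rᵢ.
V = k[(-8.82×10⁻⁹)/(2.16)] = -36.7 V.

-36.7 V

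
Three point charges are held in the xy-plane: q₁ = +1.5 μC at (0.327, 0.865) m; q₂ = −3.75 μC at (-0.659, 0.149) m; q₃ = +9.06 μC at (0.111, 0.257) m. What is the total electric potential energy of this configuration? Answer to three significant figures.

The assembly work is the sum of pairwise potential energies, U = Σ_{i<j} kqᵢqⱼ/rᵢⱼ.
Pair separations: r₁₂ = 1.22 m, r₁₃ = 0.645 m, r₂₃ = 0.778 m.
U = (-0.0415) + (0.189) + (-0.393) = -0.245 J.

-0.245 J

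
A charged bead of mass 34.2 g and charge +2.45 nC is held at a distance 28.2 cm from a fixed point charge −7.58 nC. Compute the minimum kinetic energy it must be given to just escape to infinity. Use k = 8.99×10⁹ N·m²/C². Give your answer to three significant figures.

To just escape, total mechanical energy must reach zero at infinity: ½mv²_min + U = 0, so ½mv²_min = −U = |kQq|/r.
|U| = |kQq|/r = (8.99×10⁹ N·m²/C²)(7.58×10⁻⁹)(2.45×10⁻⁹)/(0.282) = 5.92×10⁻⁷ J.

5.92×10⁻⁷ J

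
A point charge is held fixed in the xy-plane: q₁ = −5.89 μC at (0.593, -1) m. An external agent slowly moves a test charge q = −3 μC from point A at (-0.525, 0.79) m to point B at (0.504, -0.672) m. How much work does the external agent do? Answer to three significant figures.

For quasistatic motion the external work equals the change in potential energy: W_ext = qΔV = q(V_B − V_A).
At A: distance to the source charge is 2.11 m; V_A = kq₁/r = -2.51×10⁴ V.
At B: distance to the source charge is 0.340 m; V_B = kq₁/r = -1.56×10⁵ V.
ΔV = V_B − V_A = -1.31×10⁵ V.
W_ext = qΔV = (-3.00×10⁻⁶ C)(-1.31×10⁵ V) = 0.392 J.

0.392 J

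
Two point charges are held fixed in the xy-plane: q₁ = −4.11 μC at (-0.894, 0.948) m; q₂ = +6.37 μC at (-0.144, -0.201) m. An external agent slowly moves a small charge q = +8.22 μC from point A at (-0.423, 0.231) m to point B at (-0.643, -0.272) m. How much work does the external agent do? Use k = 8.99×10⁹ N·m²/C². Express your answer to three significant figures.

0.129 J

For quasistatic motion the external work equals the change in potential energy: W_ext = qΔV = q(V_B − V_A).
At A: distances to the source charges are 0.858 m, 0.514 m; V_A = Σ kqᵢ/rᵢ = 6.83×10⁴ V.
At B: distances to the source charges are 1.25 m, 0.504 m; V_B = Σ kqᵢ/rᵢ = 8.40×10⁴ V.
ΔV = V_B − V_A = 1.57×10⁴ V.
W_ext = qΔV = (8.22×10⁻⁶ C)(1.57×10⁴ V) = 0.129 J.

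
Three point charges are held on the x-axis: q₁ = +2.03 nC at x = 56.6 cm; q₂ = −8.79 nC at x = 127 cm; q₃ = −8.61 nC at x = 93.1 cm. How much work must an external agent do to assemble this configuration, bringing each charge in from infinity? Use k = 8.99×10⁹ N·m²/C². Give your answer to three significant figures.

The work to assemble the configuration equals its total potential energy, U = Σ kqᵢqⱼ/rᵢⱼ over all pairs.
Pair separations: r₁₂ = 0.704 m, r₁₃ = 0.365 m, r₂₃ = 0.339 m.
U = (-2.28×10⁻⁷) + (-4.30×10⁻⁷) + (2.01×10⁻⁶) = 1.35×10⁻⁶ J.

1.35×10⁻⁶ J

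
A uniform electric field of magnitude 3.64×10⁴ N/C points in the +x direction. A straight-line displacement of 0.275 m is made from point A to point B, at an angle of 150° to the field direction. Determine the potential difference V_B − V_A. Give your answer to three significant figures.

Only the component of displacement along E changes the potential: ΔV = −E·d·cosθ.
ΔV = −(3.64×10⁴ V/m)(0.275 m)cos150° = 8670 V.

8670 V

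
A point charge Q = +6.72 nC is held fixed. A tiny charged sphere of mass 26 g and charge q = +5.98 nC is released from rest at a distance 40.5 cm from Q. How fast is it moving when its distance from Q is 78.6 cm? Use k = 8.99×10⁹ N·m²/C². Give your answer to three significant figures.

Only the electrostatic force acts, so mechanical energy is conserved: ½mv² = U₁ − U₂ = kQq(1/r₁ − 1/r₂).
U₁ − U₂ = (8.99×10⁹ N·m²/C²)(6.72×10⁻⁹ C)(5.98×10⁻⁹ C)(1/0.405 − 1/0.786) = 4.32×10⁻⁷ J.
v = √(2·4.32×10⁻⁷/0.0260) = 5.77×10⁻³ m/s.

5.77×10⁻³ m/s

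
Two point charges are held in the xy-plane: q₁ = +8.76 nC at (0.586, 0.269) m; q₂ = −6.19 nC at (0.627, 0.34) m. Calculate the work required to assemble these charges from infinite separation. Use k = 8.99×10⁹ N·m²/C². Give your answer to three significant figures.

The assembly work is the sum of pairwise potential energies, U = Σ_{i<j} kqᵢqⱼ/rᵢⱼ.
Pair separations: r₁₂ = 0.0820 m.
U = (-5.95×10⁻⁶) = -5.95×10⁻⁶ J.

-5.95×10⁻⁶ J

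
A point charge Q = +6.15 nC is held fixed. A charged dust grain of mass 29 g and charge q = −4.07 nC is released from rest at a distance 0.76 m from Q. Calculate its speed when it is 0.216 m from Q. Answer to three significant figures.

7.17×10⁻³ m/s

Only the electrostatic force acts, so mechanical energy is conserved: ½mv² = U₁ − U₂ = kQq(1/r₁ − 1/r₂).
U₁ − U₂ = (8.99×10⁹ N·m²/C²)(6.15×10⁻⁹ C)(-4.07×10⁻⁹ C)(1/0.760 − 1/0.216) = 7.46×10⁻⁷ J.
v = √(2·7.46×10⁻⁷/0.0290) = 7.17×10⁻³ m/s.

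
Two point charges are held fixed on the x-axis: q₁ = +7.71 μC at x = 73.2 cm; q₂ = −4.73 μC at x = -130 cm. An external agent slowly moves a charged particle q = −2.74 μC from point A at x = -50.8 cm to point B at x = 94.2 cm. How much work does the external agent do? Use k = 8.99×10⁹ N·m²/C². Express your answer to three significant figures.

For quasistatic motion the external work equals the change in potential energy: W_ext = qΔV = q(V_B − V_A).
At A: distances to the source charges are 1.24 m, 0.792 m; V_A = Σ kqᵢ/rᵢ = 2210 V.
At B: distances to the source charges are 0.210 m, 2.24 m; V_B = Σ kqᵢ/rᵢ = 3.11×10⁵ V.
ΔV = V_B − V_A = 3.09×10⁵ V.
W_ext = qΔV = (-2.74×10⁻⁶ C)(3.09×10⁵ V) = -0.846 J.

-0.846 J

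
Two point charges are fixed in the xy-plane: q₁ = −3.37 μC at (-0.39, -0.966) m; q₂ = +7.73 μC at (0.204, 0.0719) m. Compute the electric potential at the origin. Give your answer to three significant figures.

2.92×10⁵ V

The total potential is the scalar sum of each charge's contribution, V = Σ kqᵢ/rᵢ.
Distances from the field point to each charge: r₁ = 1.04 m, r₂ = 0.216 m.
V = k[(-3.37×10⁻⁶)/(1.04) + (7.73×10⁻⁶)/(0.216)] = 2.92×10⁵ V.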